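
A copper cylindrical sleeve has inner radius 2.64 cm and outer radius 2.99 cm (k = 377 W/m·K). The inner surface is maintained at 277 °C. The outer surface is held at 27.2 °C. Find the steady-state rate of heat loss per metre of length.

Q' = 4750 kW/m

Q' = 2πk·ΔT/ln(r₂/r₁) = 2π × 377 × 249.8 / ln(0.0299/0.0264) = 4.75×10^6 W/m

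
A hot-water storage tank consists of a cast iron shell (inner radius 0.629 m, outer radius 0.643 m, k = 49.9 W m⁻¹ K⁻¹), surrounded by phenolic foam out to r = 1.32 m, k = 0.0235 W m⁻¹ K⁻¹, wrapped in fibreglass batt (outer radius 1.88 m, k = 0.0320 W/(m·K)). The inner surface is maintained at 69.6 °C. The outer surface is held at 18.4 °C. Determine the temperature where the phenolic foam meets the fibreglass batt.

Treat each layer as a resistance in series:
  R_cast iron = (1/0.629 − 1/0.643)/(4πk) = 0.03462/(4π·49.9) = 5.520×10^-5 K/W
  R_phenolic foam = (1/0.643 − 1/1.32)/(4πk) = 0.7976/(4π·0.0235) = 2.701 K/W
  R_fibreglass batt = (1/1.32 − 1/1.88)/(4πk) = 0.2257/(4π·0.0320) = 0.5612 K/W
ΣR = 5.520×10^-5 + 2.701 + 0.5612 = 3.262 K/W
Q = ΔT/ΣR = (69.6 °C − 18.4 °C)/3.262 = 15.70 W
From the inner boundary to the phenolic foam/fibreglass batt interface, ΣR_partial = 2.701 K/W.
T_interface = T_in − Q·ΣR_partial = 69.6 °C − (15.70)(2.701) = 27.2 °C

T = 27.2 °C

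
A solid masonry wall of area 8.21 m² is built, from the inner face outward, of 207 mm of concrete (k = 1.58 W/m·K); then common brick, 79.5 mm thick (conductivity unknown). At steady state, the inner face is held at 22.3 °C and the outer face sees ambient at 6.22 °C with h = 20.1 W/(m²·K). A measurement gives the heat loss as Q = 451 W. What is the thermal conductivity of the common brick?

ΣR = ΔT/Q = |22.3 − 6.22|/451 = 0.03565 K/W
Known resistances:
  R_concrete = L/(kA) = 0.207/(1.58·8.21) = 0.01596 K/W
  R_conv,out = 1/(hA) = 1/(20.1·8.21) = 0.006060 K/W
R_common brick = ΣR − ΣR_known = 0.03565 − 0.02202 = 0.01363 K/W
L/(kA) = 0.01363 ⇒ k = 0.0795/(0.01363·8.21) = 0.710 W/m·K

k = 0.710 W/m·K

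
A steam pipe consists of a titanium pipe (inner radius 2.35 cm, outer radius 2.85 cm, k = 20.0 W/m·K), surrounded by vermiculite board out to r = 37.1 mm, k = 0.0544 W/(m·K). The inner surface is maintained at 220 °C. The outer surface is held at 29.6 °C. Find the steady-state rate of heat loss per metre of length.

Resistance network (inner→outer):
  R'_titanium = ln(0.0285/0.0235)/(2πk) = 0.1929/(2π·20.0) = 0.001535 m·K/W
  R'_vermiculite board = ln(0.0371/0.0285)/(2πk) = 0.2637/(2π·0.0544) = 0.7715 m·K/W
ΣR = 0.001535 + 0.7715 = 0.7730 m·K/W
Q' = ΔT/ΣR = (220 °C − 29.6 °C)/0.7730 = 246 W/m

Q' = 246 W/m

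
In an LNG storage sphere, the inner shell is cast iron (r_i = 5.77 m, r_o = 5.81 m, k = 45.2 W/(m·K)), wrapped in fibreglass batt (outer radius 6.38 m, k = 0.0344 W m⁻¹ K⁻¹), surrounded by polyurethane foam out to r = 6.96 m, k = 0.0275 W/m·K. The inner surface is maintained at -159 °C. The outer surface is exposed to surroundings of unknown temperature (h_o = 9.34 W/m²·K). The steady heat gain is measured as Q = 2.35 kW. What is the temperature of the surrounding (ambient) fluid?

T_out = 13.8 °C

Sum the resistances:
  R_cast iron = (1/5.77 − 1/5.81)/(4πk) = 0.001193/(4π·45.2) = 2.101×10^-6 K/W
  R_fibreglass batt = (1/5.81 − 1/6.38)/(4πk) = 0.01538/(4π·0.0344) = 0.03557 K/W
  R_polyurethane foam = (1/6.38 − 1/6.96)/(4πk) = 0.01306/(4π·0.0275) = 0.03780 K/W
  R_conv,out = 1/(4πr²h) = 1/(4π·6.96²·9.34) = 1.759×10^-4 K/W
ΣR = 0.07355 K/W
ΔT = Q·ΣR = 2350 × 0.07355 = 172.8 K
Heat flows inward, so T_out = T_in + ΔT = -159 + 172.8 = 13.8 °C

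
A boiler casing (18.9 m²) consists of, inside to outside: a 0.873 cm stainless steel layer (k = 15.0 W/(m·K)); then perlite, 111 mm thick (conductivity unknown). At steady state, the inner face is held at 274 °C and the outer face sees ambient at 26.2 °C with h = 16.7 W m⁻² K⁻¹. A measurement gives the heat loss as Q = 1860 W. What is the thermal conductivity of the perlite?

ΣR = ΔT/Q = |274 − 26.2|/1860 = 0.1332 K/W
Known resistances:
  R_stainless steel = L/(kA) = 0.00873/(15.0·18.9) = 3.079×10^-5 K/W
  R_conv,out = 1/(hA) = 1/(16.7·18.9) = 0.003168 K/W
R_perlite = ΣR − ΣR_known = 0.1332 − 0.003199 = 0.1300 K/W
L/(kA) = 0.1300 ⇒ k = 0.111/(0.1300·18.9) = 0.0452 W/m·K

k = 0.0452 W/m·K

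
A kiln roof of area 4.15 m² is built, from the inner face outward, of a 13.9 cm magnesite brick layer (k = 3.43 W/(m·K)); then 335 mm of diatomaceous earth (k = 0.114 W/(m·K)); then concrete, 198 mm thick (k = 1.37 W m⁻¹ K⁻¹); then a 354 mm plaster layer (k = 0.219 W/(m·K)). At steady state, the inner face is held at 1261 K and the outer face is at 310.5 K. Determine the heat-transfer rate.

Series thermal resistances, inner to outer:
  R_magnesite brick = L/(kA) = 0.139/(3.43·4.15) = 0.009765 K/W
  R_diatomaceous earth = L/(kA) = 0.335/(0.114·4.15) = 0.7081 K/W
  R_concrete = L/(kA) = 0.198/(1.37·4.15) = 0.03483 K/W
  R_plaster = L/(kA) = 0.354/(0.219·4.15) = 0.3895 K/W
ΣR = 0.009765 + 0.7081 + 0.03483 + 0.3895 = 1.142 K/W
Q = ΔT/ΣR = (1261 K − 310.5 K)/1.142 = 832 W

Q = 832 W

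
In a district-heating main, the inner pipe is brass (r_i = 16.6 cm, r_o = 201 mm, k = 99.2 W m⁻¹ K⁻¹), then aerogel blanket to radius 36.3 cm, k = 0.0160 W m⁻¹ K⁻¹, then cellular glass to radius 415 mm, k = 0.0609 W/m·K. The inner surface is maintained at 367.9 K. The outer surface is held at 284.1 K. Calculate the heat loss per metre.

Q' = 13.5 W/m

Treat each layer as a resistance in series:
  R'_brass = ln(0.201/0.166)/(2πk) = 0.1913/(2π·99.2) = 3.069×10^-4 m·K/W
  R'_aerogel blanket = ln(0.363/0.201)/(2πk) = 0.5911/(2π·0.0160) = 5.880 m·K/W
  R'_cellular glass = ln(0.415/0.363)/(2πk) = 0.1339/(2π·0.0609) = 0.3499 m·K/W
ΣR = 3.069×10^-4 + 5.880 + 0.3499 = 6.230 m·K/W
Q' = ΔT/ΣR = (367.9 K − 284.1 K)/6.230 = 13.5 W/m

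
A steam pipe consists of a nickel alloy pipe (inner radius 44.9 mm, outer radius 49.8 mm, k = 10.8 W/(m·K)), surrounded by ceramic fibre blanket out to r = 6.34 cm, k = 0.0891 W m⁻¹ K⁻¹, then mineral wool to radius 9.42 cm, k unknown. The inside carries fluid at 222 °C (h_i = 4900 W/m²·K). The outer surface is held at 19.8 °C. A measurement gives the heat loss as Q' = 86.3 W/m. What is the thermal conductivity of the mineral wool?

ΣR = ΔT/Q' = |222 − 19.8|/86.3 = 2.343 m·K/W
Known resistances:
  R'_conv,in = 1/(2πr h) = 1/(2π·0.0449·4900) = 7.234×10^-4 m·K/W
  R'_nickel alloy = ln(0.0498/0.0449)/(2πk) = 0.1036/(2π·10.8) = 0.001526 m·K/W
  R'_ceramic fibre blanket = ln(0.0634/0.0498)/(2πk) = 0.2414/(2π·0.0891) = 0.4313 m·K/W
R_mineral wool = ΣR − ΣR_known = 2.343 − 0.4335 = 1.909 m·K/W
ln(r₂/r₁)/(2πk) = 1.909 ⇒ k = 0.3960/(2π·1.909) = 0.0330 W/m·K

k = 0.0330 W/m·K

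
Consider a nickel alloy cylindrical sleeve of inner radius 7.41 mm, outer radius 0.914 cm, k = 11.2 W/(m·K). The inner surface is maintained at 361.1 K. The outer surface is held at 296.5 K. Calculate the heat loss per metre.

Q' = 2πk·ΔT/ln(r₂/r₁) = 2π × 11.2 × 64.6 / ln(0.00914/0.00741) = 21700 W/m

Q' = 21.7 kW/m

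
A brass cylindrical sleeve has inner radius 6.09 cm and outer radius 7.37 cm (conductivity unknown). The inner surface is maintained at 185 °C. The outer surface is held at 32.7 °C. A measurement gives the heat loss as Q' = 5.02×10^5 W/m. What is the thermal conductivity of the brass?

k = 100 W/m·K

ΣR = ΔT/Q' = |185 − 32.7|/5.02×10^5 = 3.034×10^-4 m·K/W
ln(r₂/r₁)/(2πk) = 3.034×10^-4 ⇒ k = 0.1908/(2π·3.034×10^-4) = 100 W/m·K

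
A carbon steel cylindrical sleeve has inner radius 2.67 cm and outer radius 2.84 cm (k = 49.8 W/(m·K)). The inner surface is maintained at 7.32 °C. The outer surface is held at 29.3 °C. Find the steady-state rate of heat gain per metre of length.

Q' = 2πk·ΔT/ln(r₂/r₁) = 2π × 49.8 × 21.98 / ln(0.0284/0.0267) = 1.11×10^5 W/m

Q' = 1.11×10^5 W/m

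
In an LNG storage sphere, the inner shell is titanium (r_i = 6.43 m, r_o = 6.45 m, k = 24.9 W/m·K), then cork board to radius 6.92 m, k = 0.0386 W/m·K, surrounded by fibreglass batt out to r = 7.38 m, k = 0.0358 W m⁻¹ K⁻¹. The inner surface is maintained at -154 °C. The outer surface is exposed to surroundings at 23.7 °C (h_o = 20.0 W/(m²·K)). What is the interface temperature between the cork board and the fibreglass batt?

T = -61.7 °C

Treat each layer as a resistance in series:
  R_titanium = (1/6.43 − 1/6.45)/(4πk) = 4.822×10^-4/(4π·24.9) = 1.541×10^-6 K/W
  R_cork board = (1/6.45 − 1/6.92)/(4πk) = 0.01053/(4π·0.0386) = 0.02171 K/W
  R_fibreglass batt = (1/6.92 − 1/7.38)/(4πk) = 0.009007/(4π·0.0358) = 0.02002 K/W
  R_conv,out = 1/(4πr²h) = 1/(4π·7.38²·20.0) = 7.305×10^-5 K/W
ΣR = 1.541×10^-6 + 0.02171 + 0.02002 + 7.305×10^-5 = 0.04180 K/W
Q = ΔT/ΣR = (-154 °C − 23.7 °C)/0.04180 = -4251 W
From the inner boundary to the cork board/fibreglass batt interface, ΣR_partial = 0.02171 K/W.
T_interface = T_in − Q·ΣR_partial = -154 °C − (-4251)(0.02171) = -61.7 °C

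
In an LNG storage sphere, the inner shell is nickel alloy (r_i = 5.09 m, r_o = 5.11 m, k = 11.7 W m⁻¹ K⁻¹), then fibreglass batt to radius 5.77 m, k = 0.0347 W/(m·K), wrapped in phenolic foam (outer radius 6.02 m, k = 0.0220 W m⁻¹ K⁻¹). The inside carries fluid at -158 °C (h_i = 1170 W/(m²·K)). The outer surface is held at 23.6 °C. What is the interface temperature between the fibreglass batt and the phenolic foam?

Resistance network (inner→outer):
  R_conv,in = 1/(4πr²h) = 1/(4π·5.09²·1170) = 2.625×10^-6 K/W
  R_nickel alloy = (1/5.09 − 1/5.11)/(4πk) = 7.689×10^-4/(4π·11.7) = 5.230×10^-6 K/W
  R_fibreglass batt = (1/5.11 − 1/5.77)/(4πk) = 0.02238/(4π·0.0347) = 0.05133 K/W
  R_phenolic foam = (1/5.77 − 1/6.02)/(4πk) = 0.007197/(4π·0.0220) = 0.02603 K/W
ΣR = 2.625×10^-6 + 5.230×10^-6 + 0.05133 + 0.02603 = 0.07737 K/W
Q = ΔT/ΣR = (-158 °C − 23.6 °C)/0.07737 = -2347 W
From the inner boundary to the fibreglass batt/phenolic foam interface, ΣR_partial = 0.05134 K/W.
T_interface = T_in − Q·ΣR_partial = -158 °C − (-2347)(0.05134) = -37.5 °C

T = -37.5 °C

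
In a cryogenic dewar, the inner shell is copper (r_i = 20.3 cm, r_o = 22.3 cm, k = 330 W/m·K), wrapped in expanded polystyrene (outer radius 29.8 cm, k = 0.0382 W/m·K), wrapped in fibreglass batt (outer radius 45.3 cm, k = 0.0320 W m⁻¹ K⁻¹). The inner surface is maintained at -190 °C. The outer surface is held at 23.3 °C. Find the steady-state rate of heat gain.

Series thermal resistances, inner to outer:
  R_copper = (1/0.203 − 1/0.223)/(4πk) = 0.4418/(4π·330) = 1.065×10^-4 K/W
  R_expanded polystyrene = (1/0.223 − 1/0.298)/(4πk) = 1.129/(4π·0.0382) = 2.351 K/W
  R_fibreglass batt = (1/0.298 − 1/0.453)/(4πk) = 1.148/(4π·0.0320) = 2.855 K/W
ΣR = 1.065×10^-4 + 2.351 + 2.855 = 5.206 K/W
Q = ΔT/ΣR = (-190 °C − 23.3 °C)/5.206 = -41.0 W
(Negative Q ⇒ heat flows inward; heat gain = 41.0 W.)

Q = 41.0 W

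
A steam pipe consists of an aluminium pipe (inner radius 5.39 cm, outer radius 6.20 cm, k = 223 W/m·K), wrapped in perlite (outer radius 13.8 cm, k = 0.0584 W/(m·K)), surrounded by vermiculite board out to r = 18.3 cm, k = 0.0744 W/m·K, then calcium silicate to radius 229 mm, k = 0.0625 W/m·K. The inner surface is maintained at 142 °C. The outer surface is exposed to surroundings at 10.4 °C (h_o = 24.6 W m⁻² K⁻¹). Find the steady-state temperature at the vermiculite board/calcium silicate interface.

Series thermal resistances, inner to outer:
  R'_aluminium = ln(0.0620/0.0539)/(2πk) = 0.1400/(2π·223) = 9.992×10^-5 m·K/W
  R'_perlite = ln(0.138/0.0620)/(2πk) = 0.8001/(2π·0.0584) = 2.181 m·K/W
  R'_vermiculite board = ln(0.183/0.138)/(2πk) = 0.2822/(2π·0.0744) = 0.6037 m·K/W
  R'_calcium silicate = ln(0.229/0.183)/(2πk) = 0.2242/(2π·0.0625) = 0.5710 m·K/W
  R'_conv,out = 1/(2πr h) = 1/(2π·0.229·24.6) = 0.02825 m·K/W
ΣR = 9.992×10^-5 + 2.181 + 0.6037 + 0.5710 + 0.02825 = 3.384 m·K/W
Q' = ΔT/ΣR = (142 °C − 10.4 °C)/3.384 = 38.89 W/m
From the inner boundary to the vermiculite board/calcium silicate interface, ΣR_partial = 2.785 m·K/W.
T_interface = T_in − Q'·ΣR_partial = 142 °C − (38.89)(2.785) = 33.7 °C

T = 33.7 °C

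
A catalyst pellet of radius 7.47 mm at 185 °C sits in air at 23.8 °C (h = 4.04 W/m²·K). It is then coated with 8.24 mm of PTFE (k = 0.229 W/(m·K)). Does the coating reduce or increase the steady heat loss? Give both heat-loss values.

Critical radius for a sphere: r_cr = 2k/h = 0.113 m = 11.3 cm.
Outer radius after coating: r₂ = 0.00747 + 0.00824 = 0.01571 m.
Since r₁ < r_cr and r₂ ≤ r_cr, the coating moves toward the maximum at r_cr — heat loss rises.
Bare: R = 1/(4πr₁²h) = 353.0 K/W; Q = 161.2/353.0 = 0.457 W.
Coated: R = R_cond + R_conv = 104.2 K/W; Q = 161.2/104.2 = 1.55 W.

increases: 0.457 → 1.55 W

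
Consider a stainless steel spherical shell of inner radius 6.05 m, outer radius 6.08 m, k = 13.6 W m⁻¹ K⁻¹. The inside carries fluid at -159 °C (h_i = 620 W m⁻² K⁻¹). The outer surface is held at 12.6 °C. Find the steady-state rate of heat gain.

Q = 20700 kW

Treat each layer as a resistance in series:
  R_conv,in = 1/(4πr²h) = 1/(4π·6.05²·620) = 3.507×10^-6 K/W
  R_stainless steel = (1/6.05 − 1/6.08)/(4πk) = 8.156×10^-4/(4π·13.6) = 4.772×10^-6 K/W
ΣR = 3.507×10^-6 + 4.772×10^-6 = 8.279×10^-6 K/W
Q = ΔT/ΣR = (-159 °C − 12.6 °C)/8.279×10^-6 = -2.07×10^7 W
(Negative Q ⇒ heat flows inward; heat gain = 2.07×10^7 W.)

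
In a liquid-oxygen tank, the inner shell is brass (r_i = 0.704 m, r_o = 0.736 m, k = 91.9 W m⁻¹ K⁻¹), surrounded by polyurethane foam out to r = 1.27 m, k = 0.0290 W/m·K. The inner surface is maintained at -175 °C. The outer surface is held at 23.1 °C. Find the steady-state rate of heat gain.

Q = 126 W

Resistance network (inner→outer):
  R_brass = (1/0.704 − 1/0.736)/(4πk) = 0.06176/(4π·91.9) = 5.348×10^-5 K/W
  R_polyurethane foam = (1/0.736 − 1/1.27)/(4πk) = 0.5713/(4π·0.0290) = 1.568 K/W
ΣR = 5.348×10^-5 + 1.568 = 1.568 K/W
Q = ΔT/ΣR = (-175 °C − 23.1 °C)/1.568 = -126 W
(Negative Q ⇒ heat flows inward; heat gain = 126 W.)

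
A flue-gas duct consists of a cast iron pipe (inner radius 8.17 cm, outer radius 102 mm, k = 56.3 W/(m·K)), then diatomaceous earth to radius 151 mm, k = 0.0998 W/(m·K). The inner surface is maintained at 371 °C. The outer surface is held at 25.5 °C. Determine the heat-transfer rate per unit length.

Resistance network (inner→outer):
  R'_cast iron = ln(0.102/0.0817)/(2πk) = 0.2219/(2π·56.3) = 6.273×10^-4 m·K/W
  R'_diatomaceous earth = ln(0.151/0.102)/(2πk) = 0.3923/(2π·0.0998) = 0.6256 m·K/W
ΣR = 6.273×10^-4 + 0.6256 = 0.6262 m·K/W
Q' = ΔT/ΣR = (371 °C − 25.5 °C)/0.6262 = 552 W/m

Q' = 552 W/m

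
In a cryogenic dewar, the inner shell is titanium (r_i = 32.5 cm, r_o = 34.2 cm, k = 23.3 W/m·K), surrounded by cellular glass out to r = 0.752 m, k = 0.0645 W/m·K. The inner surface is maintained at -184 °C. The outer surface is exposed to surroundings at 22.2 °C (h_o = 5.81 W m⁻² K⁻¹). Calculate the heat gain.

Q = 104 W

Resistance network (inner→outer):
  R_titanium = (1/0.325 − 1/0.342)/(4πk) = 0.1529/(4π·23.3) = 5.224×10^-4 K/W
  R_cellular glass = (1/0.342 − 1/0.752)/(4πk) = 1.594/(4π·0.0645) = 1.967 K/W
  R_conv,out = 1/(4πr²h) = 1/(4π·0.752²·5.81) = 0.02422 K/W
ΣR = 5.224×10^-4 + 1.967 + 0.02422 = 1.992 K/W
Q = ΔT/ΣR = (-184 °C − 22.2 °C)/1.992 = -104 W
(Negative Q ⇒ heat flows inward; heat gain = 104 W.)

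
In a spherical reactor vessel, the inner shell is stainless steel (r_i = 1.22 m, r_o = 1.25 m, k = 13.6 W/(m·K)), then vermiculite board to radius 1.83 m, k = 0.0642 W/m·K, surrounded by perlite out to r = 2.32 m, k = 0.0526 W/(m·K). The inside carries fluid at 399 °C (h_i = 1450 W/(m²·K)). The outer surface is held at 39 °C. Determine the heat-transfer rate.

Q = 736 W

Series thermal resistances, inner to outer:
  R_conv,in = 1/(4πr²h) = 1/(4π·1.22²·1450) = 3.687×10^-5 K/W
  R_stainless steel = (1/1.22 − 1/1.25)/(4πk) = 0.01967/(4π·13.6) = 1.151×10^-4 K/W
  R_vermiculite board = (1/1.25 − 1/1.83)/(4πk) = 0.2536/(4π·0.0642) = 0.3143 K/W
  R_perlite = (1/1.83 − 1/2.32)/(4πk) = 0.1154/(4π·0.0526) = 0.1746 K/W
ΣR = 3.687×10^-5 + 1.151×10^-4 + 0.3143 + 0.1746 = 0.4891 K/W
Q = ΔT/ΣR = (399 °C − 39 °C)/0.4891 = 736 W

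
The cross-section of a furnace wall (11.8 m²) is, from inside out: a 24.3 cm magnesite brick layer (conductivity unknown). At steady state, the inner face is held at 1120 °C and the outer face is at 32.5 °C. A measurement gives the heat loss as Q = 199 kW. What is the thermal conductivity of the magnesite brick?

k = 3.77 W/m·K

ΣR = ΔT/Q = |1120 − 32.5|/1.99×10^5 = 0.005465 K/W
L/(kA) = 0.005465 ⇒ k = 0.243/(0.005465·11.8) = 3.77 W/m·K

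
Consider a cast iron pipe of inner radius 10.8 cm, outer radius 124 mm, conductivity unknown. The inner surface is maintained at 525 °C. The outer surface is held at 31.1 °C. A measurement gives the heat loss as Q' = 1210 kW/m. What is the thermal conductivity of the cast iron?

k = 53.9 W/m·K

ΣR = ΔT/Q' = |525 − 31.1|/1.21×10^6 = 4.082×10^-4 m·K/W
ln(r₂/r₁)/(2πk) = 4.082×10^-4 ⇒ k = 0.1382/(2π·4.082×10^-4) = 53.9 W/m·K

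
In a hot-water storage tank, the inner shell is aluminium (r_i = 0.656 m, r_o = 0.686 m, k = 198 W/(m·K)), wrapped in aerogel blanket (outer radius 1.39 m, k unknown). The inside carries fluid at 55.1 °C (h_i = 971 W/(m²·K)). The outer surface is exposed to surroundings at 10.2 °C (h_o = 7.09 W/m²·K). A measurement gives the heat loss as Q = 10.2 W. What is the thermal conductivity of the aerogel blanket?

k = 0.0134 W/m·K

ΣR = ΔT/Q = |55.1 − 10.2|/10.2 = 4.402 K/W
Known resistances:
  R_conv,in = 1/(4πr²h) = 1/(4π·0.656²·971) = 1.904×10^-4 K/W
  R_aluminium = (1/0.656 − 1/0.686)/(4πk) = 0.06666/(4π·198) = 2.679×10^-5 K/W
  R_conv,out = 1/(4πr²h) = 1/(4π·1.39²·7.09) = 0.005809 K/W
R_aerogel blanket = ΣR − ΣR_known = 4.402 − 0.006026 = 4.396 K/W
(1/r₁−1/r₂)/(4πk) = 4.396 ⇒ k = 0.7383/(4π·4.396) = 0.0134 W/m·K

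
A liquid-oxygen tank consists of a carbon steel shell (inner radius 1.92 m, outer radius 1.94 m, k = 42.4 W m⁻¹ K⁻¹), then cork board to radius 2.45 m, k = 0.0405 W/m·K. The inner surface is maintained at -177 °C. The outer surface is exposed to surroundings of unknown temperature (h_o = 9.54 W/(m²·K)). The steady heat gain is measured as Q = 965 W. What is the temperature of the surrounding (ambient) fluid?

Series resistances:
  R_carbon steel = (1/1.92 − 1/1.94)/(4πk) = 0.005369/(4π·42.4) = 1.008×10^-5 K/W
  R_cork board = (1/1.94 − 1/2.45)/(4πk) = 0.1073/(4π·0.0405) = 0.2108 K/W
  R_conv,out = 1/(4πr²h) = 1/(4π·2.45²·9.54) = 0.001390 K/W
ΣR = 0.2122 K/W
ΔT = Q·ΣR = 965 × 0.2122 = 204.8 K
Heat flows inward, so T_out = T_in + ΔT = -177 + 204.8 = 27.8 °C

T_out = 27.8 °C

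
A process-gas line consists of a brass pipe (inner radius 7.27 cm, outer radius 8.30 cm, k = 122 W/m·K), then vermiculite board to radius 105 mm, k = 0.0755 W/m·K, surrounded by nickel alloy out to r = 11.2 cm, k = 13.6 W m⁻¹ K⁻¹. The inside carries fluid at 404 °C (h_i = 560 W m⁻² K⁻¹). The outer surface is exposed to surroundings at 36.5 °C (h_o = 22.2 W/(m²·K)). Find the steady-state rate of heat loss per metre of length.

Q' = 651 W/m

Resistance network (inner→outer):
  R'_conv,in = 1/(2πr h) = 1/(2π·0.0727·560) = 0.003909 m·K/W
  R'_brass = ln(0.0830/0.0727)/(2πk) = 0.1325/(2π·122) = 1.729×10^-4 m·K/W
  R'_vermiculite board = ln(0.105/0.0830)/(2πk) = 0.2351/(2π·0.0755) = 0.4956 m·K/W
  R'_nickel alloy = ln(0.112/0.105)/(2πk) = 0.06454/(2π·13.6) = 7.553×10^-4 m·K/W
  R'_conv,out = 1/(2πr h) = 1/(2π·0.112·22.2) = 0.06401 m·K/W
ΣR = 0.003909 + 1.729×10^-4 + 0.4956 + 7.553×10^-4 + 0.06401 = 0.5644 m·K/W
Q' = ΔT/ΣR = (404 °C − 36.5 °C)/0.5644 = 651 W/m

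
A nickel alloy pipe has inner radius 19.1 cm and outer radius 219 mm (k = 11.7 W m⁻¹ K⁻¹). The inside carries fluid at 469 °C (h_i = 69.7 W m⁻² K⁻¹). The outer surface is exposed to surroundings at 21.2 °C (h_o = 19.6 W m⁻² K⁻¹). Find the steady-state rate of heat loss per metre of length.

Resistance network (inner→outer):
  R'_conv,in = 1/(2πr h) = 1/(2π·0.191·69.7) = 0.01196 m·K/W
  R'_nickel alloy = ln(0.219/0.191)/(2πk) = 0.1368/(2π·11.7) = 0.001861 m·K/W
  R'_conv,out = 1/(2πr h) = 1/(2π·0.219·19.6) = 0.03708 m·K/W
ΣR = 0.01196 + 0.001861 + 0.03708 = 0.05090 m·K/W
Q' = ΔT/ΣR = (469 °C − 21.2 °C)/0.05090 = 8800 W/m

Q' = 8.80 kW/m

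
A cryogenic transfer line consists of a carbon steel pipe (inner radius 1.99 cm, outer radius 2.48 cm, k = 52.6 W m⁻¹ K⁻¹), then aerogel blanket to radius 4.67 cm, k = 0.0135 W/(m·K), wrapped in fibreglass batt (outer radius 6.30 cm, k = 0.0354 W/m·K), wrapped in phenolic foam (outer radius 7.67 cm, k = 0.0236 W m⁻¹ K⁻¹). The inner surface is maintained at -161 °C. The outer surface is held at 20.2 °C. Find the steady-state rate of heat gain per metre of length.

Q' = 17.9 W/m

Resistance network (inner→outer):
  R'_carbon steel = ln(0.0248/0.0199)/(2πk) = 0.2201/(2π·52.6) = 6.660×10^-4 m·K/W
  R'_aerogel blanket = ln(0.0467/0.0248)/(2πk) = 0.6329/(2π·0.0135) = 7.461 m·K/W
  R'_fibreglass batt = ln(0.0630/0.0467)/(2πk) = 0.2994/(2π·0.0354) = 1.346 m·K/W
  R'_phenolic foam = ln(0.0767/0.0630)/(2πk) = 0.1968/(2π·0.0236) = 1.327 m·K/W
ΣR = 6.660×10^-4 + 7.461 + 1.346 + 1.327 = 10.13 m·K/W
Q' = ΔT/ΣR = (-161 °C − 20.2 °C)/10.13 = -17.9 W/m
(Negative Q' ⇒ heat flows inward; heat gain = 17.9 W/m.)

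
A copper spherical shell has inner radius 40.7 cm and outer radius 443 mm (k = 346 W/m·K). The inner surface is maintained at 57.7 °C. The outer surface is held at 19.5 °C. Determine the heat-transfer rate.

Q = 832 kW

Q = 4πk·ΔT/(1/r₁ − 1/r₂) = 4π × 346 × 38.2 / (1/0.407 − 1/0.443) = 8.32×10^5 W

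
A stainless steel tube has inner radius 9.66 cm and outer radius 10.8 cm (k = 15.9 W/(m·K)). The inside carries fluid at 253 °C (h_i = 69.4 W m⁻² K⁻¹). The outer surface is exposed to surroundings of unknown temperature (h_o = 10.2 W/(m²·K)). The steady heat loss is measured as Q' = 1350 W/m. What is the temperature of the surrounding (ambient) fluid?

T_out = 24.4 °C

Sum the resistances:
  R'_conv,in = 1/(2πr h) = 1/(2π·0.0966·69.4) = 0.02374 m·K/W
  R'_stainless steel = ln(0.108/0.0966)/(2πk) = 0.1116/(2π·15.9) = 0.001117 m·K/W
  R'_conv,out = 1/(2πr h) = 1/(2π·0.108·10.2) = 0.1445 m·K/W
ΣR = 0.1693 m·K/W
ΔT = Q'·ΣR = 1350 × 0.1693 = 228.6 K
Heat flows outward, so T_out = T_in − ΔT = 253 − 228.6 = 24.4 °C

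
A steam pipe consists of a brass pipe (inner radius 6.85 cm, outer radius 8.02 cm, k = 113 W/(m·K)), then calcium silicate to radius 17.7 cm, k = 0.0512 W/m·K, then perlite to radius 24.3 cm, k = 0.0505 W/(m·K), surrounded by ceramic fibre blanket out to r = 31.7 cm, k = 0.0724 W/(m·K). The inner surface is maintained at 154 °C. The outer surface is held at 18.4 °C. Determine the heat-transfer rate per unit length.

Q' = 33.5 W/m

Resistance network (inner→outer):
  R'_brass = ln(0.0802/0.0685)/(2πk) = 0.1577/(2π·113) = 2.221×10^-4 m·K/W
  R'_calcium silicate = ln(0.177/0.0802)/(2πk) = 0.7916/(2π·0.0512) = 2.461 m·K/W
  R'_perlite = ln(0.243/0.177)/(2πk) = 0.3169/(2π·0.0505) = 0.9988 m·K/W
  R'_ceramic fibre blanket = ln(0.317/0.243)/(2πk) = 0.2658/(2π·0.0724) = 0.5844 m·K/W
ΣR = 2.221×10^-4 + 2.461 + 0.9988 + 0.5844 = 4.044 m·K/W
Q' = ΔT/ΣR = (154 °C − 18.4 °C)/4.044 = 33.5 W/m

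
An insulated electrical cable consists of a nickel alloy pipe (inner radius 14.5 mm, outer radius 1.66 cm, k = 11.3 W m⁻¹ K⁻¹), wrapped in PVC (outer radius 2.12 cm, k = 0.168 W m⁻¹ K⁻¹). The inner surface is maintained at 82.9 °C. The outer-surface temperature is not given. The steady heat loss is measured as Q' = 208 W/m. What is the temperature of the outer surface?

T_out = 34.3 °C

Series resistances:
  R'_nickel alloy = ln(0.0166/0.0145)/(2πk) = 0.1353/(2π·11.3) = 0.001905 m·K/W
  R'_PVC = ln(0.0212/0.0166)/(2πk) = 0.2446/(2π·0.168) = 0.2317 m·K/W
ΣR = 0.2336 m·K/W
ΔT = Q'·ΣR = 208 × 0.2336 = 48.59 K
Heat flows outward, so T_out = T_in − ΔT = 82.9 − 48.59 = 34.3 °C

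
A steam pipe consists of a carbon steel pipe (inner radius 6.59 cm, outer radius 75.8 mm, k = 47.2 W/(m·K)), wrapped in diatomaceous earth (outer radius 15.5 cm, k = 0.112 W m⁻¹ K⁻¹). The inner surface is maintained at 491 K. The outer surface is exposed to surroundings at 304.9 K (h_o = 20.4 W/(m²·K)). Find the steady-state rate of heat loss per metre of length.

Series thermal resistances, inner to outer:
  R'_carbon steel = ln(0.0758/0.0659)/(2πk) = 0.1400/(2π·47.2) = 4.719×10^-4 m·K/W
  R'_diatomaceous earth = ln(0.155/0.0758)/(2πk) = 0.7153/(2π·0.112) = 1.016 m·K/W
  R'_conv,out = 1/(2πr h) = 1/(2π·0.155·20.4) = 0.05033 m·K/W
ΣR = 4.719×10^-4 + 1.016 + 0.05033 = 1.067 m·K/W
Q' = ΔT/ΣR = (491 K − 304.9 K)/1.067 = 174 W/m

Q' = 174 W/m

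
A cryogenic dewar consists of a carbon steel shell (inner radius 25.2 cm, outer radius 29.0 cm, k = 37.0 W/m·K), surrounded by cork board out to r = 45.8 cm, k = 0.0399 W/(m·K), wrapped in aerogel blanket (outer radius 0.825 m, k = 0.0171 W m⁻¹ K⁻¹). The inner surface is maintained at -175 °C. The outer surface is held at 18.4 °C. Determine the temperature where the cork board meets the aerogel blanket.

T = -106 °C

Series thermal resistances, inner to outer:
  R_carbon steel = (1/0.252 − 1/0.290)/(4πk) = 0.5200/(4π·37.0) = 0.001118 K/W
  R_cork board = (1/0.290 − 1/0.458)/(4πk) = 1.265/(4π·0.0399) = 2.523 K/W
  R_aerogel blanket = (1/0.458 − 1/0.825)/(4πk) = 0.9713/(4π·0.0171) = 4.520 K/W
ΣR = 0.001118 + 2.523 + 4.520 = 7.044 K/W
Q = ΔT/ΣR = (-175 °C − 18.4 °C)/7.044 = -27.46 W
From the inner boundary to the cork board/aerogel blanket interface, ΣR_partial = 2.524 K/W.
T_interface = T_in − Q·ΣR_partial = -175 °C − (-27.46)(2.524) = -106 °C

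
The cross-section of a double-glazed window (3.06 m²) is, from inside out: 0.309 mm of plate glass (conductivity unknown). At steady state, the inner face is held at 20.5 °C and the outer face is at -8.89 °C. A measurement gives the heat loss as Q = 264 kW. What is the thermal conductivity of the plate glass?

ΣR = ΔT/Q = |20.5 − -8.89|/2.64×10^5 = 1.113×10^-4 K/W
L/(kA) = 1.113×10^-4 ⇒ k = 3.09×10^-4/(1.113×10^-4·3.06) = 0.907 W/m·K

k = 0.907 W/m·K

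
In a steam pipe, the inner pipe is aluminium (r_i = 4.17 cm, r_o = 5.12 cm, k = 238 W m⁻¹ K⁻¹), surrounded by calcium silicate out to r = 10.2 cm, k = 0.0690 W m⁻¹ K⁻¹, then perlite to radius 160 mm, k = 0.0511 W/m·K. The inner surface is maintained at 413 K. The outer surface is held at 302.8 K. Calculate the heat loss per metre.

Q' = 36.8 W/m

Series thermal resistances, inner to outer:
  R'_aluminium = ln(0.0512/0.0417)/(2πk) = 0.2052/(2π·238) = 1.372×10^-4 m·K/W
  R'_calcium silicate = ln(0.102/0.0512)/(2πk) = 0.6892/(2π·0.0690) = 1.590 m·K/W
  R'_perlite = ln(0.160/0.102)/(2πk) = 0.4502/(2π·0.0511) = 1.402 m·K/W
ΣR = 1.372×10^-4 + 1.590 + 1.402 = 2.992 m·K/W
Q' = ΔT/ΣR = (413 K − 302.8 K)/2.992 = 36.8 W/m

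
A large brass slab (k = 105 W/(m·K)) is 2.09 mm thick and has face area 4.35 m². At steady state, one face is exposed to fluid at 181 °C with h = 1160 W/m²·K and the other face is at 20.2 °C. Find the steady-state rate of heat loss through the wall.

Q = 7.93×10^5 W

Series thermal resistances, inner to outer:
  R_conv,in = 1/(hA) = 1/(1160·4.35) = 1.982×10^-4 K/W
  R_brass = L/(kA) = 0.00209/(105·4.35) = 4.576×10^-6 K/W
ΣR = 1.982×10^-4 + 4.576×10^-6 = 2.028×10^-4 K/W
Q = ΔT/ΣR = (181 °C − 20.2 °C)/2.028×10^-4 = 7.93×10^5 W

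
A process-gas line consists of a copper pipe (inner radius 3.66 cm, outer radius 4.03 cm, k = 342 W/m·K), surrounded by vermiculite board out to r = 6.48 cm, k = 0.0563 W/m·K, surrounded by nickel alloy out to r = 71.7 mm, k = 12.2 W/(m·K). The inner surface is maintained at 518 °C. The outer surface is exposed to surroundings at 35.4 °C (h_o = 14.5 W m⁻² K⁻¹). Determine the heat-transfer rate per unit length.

Q' = 322 W/m

Treat each layer as a resistance in series:
  R'_copper = ln(0.0403/0.0366)/(2πk) = 0.09630/(2π·342) = 4.482×10^-5 m·K/W
  R'_vermiculite board = ln(0.0648/0.0403)/(2πk) = 0.4750/(2π·0.0563) = 1.343 m·K/W
  R'_nickel alloy = ln(0.0717/0.0648)/(2πk) = 0.1012/(2π·12.2) = 0.001320 m·K/W
  R'_conv,out = 1/(2πr h) = 1/(2π·0.0717·14.5) = 0.1531 m·K/W
ΣR = 4.482×10^-5 + 1.343 + 0.001320 + 0.1531 = 1.497 m·K/W
Q' = ΔT/ΣR = (518 °C − 35.4 °C)/1.497 = 322 W/m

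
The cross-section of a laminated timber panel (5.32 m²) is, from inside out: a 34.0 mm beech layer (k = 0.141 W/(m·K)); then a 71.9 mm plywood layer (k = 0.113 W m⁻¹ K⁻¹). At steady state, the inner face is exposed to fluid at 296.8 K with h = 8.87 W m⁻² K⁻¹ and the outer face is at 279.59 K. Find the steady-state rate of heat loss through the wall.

Series thermal resistances, inner to outer:
  R_conv,in = 1/(hA) = 1/(8.87·5.32) = 0.02119 K/W
  R_beech = L/(kA) = 0.0340/(0.141·5.32) = 0.04533 K/W
  R_plywood = L/(kA) = 0.0719/(0.113·5.32) = 0.1196 K/W
ΣR = 0.02119 + 0.04533 + 0.1196 = 0.1861 K/W
Q = ΔT/ΣR = (296.8 K − 279.59 K)/0.1861 = 92.5 W

Q = 92.5 W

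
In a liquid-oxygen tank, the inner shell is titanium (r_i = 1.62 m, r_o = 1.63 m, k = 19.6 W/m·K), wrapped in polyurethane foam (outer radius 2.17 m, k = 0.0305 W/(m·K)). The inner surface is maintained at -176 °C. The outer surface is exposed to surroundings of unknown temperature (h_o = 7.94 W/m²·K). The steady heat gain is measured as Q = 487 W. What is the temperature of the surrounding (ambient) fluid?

Sum the resistances:
  R_titanium = (1/1.62 − 1/1.63)/(4πk) = 0.003787/(4π·19.6) = 1.538×10^-5 K/W
  R_polyurethane foam = (1/1.63 − 1/2.17)/(4πk) = 0.1527/(4π·0.0305) = 0.3983 K/W
  R_conv,out = 1/(4πr²h) = 1/(4π·2.17²·7.94) = 0.002128 K/W
ΣR = 0.4005 K/W
ΔT = Q·ΣR = 487 × 0.4005 = 195.0 K
Heat flows inward, so T_out = T_in + ΔT = -176 + 195.0 = 19.0 °C

T_out = 19.0 °C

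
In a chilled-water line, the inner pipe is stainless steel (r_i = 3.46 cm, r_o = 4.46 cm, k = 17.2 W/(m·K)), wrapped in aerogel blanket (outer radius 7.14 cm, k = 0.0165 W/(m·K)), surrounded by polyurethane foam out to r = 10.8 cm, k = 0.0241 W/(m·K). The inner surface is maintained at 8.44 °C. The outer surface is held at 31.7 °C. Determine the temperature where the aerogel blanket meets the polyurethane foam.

Treat each layer as a resistance in series:
  R'_stainless steel = ln(0.0446/0.0346)/(2πk) = 0.2539/(2π·17.2) = 0.002349 m·K/W
  R'_aerogel blanket = ln(0.0714/0.0446)/(2πk) = 0.4706/(2π·0.0165) = 4.539 m·K/W
  R'_polyurethane foam = ln(0.108/0.0714)/(2πk) = 0.4138/(2π·0.0241) = 2.733 m·K/W
ΣR = 0.002349 + 4.539 + 2.733 = 7.274 m·K/W
Q' = ΔT/ΣR = (8.44 °C − 31.7 °C)/7.274 = -3.198 W/m
From the inner boundary to the aerogel blanket/polyurethane foam interface, ΣR_partial = 4.541 m·K/W.
T_interface = T_in − Q'·ΣR_partial = 8.44 °C − (-3.198)(4.541) = 23.0 °C

T = 23.0 °C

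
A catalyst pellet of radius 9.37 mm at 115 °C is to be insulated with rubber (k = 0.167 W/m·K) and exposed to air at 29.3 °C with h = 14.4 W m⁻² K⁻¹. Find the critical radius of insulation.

r_cr = 2.32 cm

For a sphere, r_cr = 2k_ins/h = 2·0.167/14.4 = 0.0232 m = 2.32 cm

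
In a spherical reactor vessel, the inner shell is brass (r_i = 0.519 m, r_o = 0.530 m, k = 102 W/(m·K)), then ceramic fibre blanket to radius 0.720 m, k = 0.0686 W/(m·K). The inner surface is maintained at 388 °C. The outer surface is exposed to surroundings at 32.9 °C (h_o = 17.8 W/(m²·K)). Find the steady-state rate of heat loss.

Q = 606 W

Resistance network (inner→outer):
  R_brass = (1/0.519 − 1/0.530)/(4πk) = 0.03999/(4π·102) = 3.120×10^-5 K/W
  R_ceramic fibre blanket = (1/0.530 − 1/0.720)/(4πk) = 0.4979/(4π·0.0686) = 0.5776 K/W
  R_conv,out = 1/(4πr²h) = 1/(4π·0.720²·17.8) = 0.008624 K/W
ΣR = 3.120×10^-5 + 0.5776 + 0.008624 = 0.5863 K/W
Q = ΔT/ΣR = (388 °C − 32.9 °C)/0.5863 = 606 W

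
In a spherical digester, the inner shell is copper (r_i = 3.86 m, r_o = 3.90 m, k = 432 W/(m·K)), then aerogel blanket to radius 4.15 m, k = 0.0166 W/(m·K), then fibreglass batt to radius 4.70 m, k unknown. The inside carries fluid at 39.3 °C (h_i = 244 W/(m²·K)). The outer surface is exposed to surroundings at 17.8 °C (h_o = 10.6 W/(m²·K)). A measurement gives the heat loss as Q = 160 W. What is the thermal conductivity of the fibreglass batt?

k = 0.0374 W/m·K

ΣR = ΔT/Q = |39.3 − 17.8|/160 = 0.1344 K/W
Known resistances:
  R_conv,in = 1/(4πr²h) = 1/(4π·3.86²·244) = 2.189×10^-5 K/W
  R_copper = (1/3.86 − 1/3.90)/(4πk) = 0.002657/(4π·432) = 4.895×10^-7 K/W
  R_aerogel blanket = (1/3.90 − 1/4.15)/(4πk) = 0.01545/(4π·0.0166) = 0.07405 K/W
  R_conv,out = 1/(4πr²h) = 1/(4π·4.70²·10.6) = 3.399×10^-4 K/W
R_fibreglass batt = ΣR − ΣR_known = 0.1344 − 0.07441 = 0.05999 K/W
(1/r₁−1/r₂)/(4πk) = 0.05999 ⇒ k = 0.02820/(4π·0.05999) = 0.0374 W/m·K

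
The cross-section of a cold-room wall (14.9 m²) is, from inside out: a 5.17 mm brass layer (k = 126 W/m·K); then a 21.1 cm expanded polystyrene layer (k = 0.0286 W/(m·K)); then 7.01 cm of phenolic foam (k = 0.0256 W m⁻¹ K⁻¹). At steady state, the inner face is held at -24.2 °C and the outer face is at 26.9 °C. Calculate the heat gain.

Q = 75.3 W

Series thermal resistances, inner to outer:
  R_brass = L/(kA) = 0.00517/(126·14.9) = 2.754×10^-6 K/W
  R_expanded polystyrene = L/(kA) = 0.211/(0.0286·14.9) = 0.4951 K/W
  R_phenolic foam = L/(kA) = 0.0701/(0.0256·14.9) = 0.1838 K/W
ΣR = 2.754×10^-6 + 0.4951 + 0.1838 = 0.6789 K/W
Q = ΔT/ΣR = (-24.2 °C − 26.9 °C)/0.6789 = -75.3 W
(Negative Q ⇒ heat flows inward; heat gain = 75.3 W.)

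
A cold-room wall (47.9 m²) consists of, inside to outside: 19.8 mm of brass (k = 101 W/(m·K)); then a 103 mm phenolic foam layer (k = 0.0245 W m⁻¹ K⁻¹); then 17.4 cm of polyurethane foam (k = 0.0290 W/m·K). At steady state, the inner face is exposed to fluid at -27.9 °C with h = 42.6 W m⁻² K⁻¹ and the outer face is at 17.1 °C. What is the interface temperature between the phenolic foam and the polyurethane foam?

Treat each layer as a resistance in series:
  R_conv,in = 1/(hA) = 1/(42.6·47.9) = 4.901×10^-4 K/W
  R_brass = L/(kA) = 0.0198/(101·47.9) = 4.093×10^-6 K/W
  R_phenolic foam = L/(kA) = 0.103/(0.0245·47.9) = 0.08777 K/W
  R_polyurethane foam = L/(kA) = 0.174/(0.0290·47.9) = 0.1253 K/W
ΣR = 4.901×10^-4 + 4.093×10^-6 + 0.08777 + 0.1253 = 0.2136 K/W
Q = ΔT/ΣR = (-27.9 °C − 17.1 °C)/0.2136 = -210.7 W
From the inner boundary to the phenolic foam/polyurethane foam interface, ΣR_partial = 0.08826 K/W.
T_interface = T_in − Q·ΣR_partial = -27.9 °C − (-210.7)(0.08826) = -9.30 °C

T = -9.30 °C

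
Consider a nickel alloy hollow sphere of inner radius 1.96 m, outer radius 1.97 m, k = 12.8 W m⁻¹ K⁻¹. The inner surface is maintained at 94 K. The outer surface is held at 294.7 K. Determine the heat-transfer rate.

Q = 4πk·ΔT/(1/r₁ − 1/r₂) = 4π × 12.8 × 200.7 / (1/1.96 − 1/1.97) = 1.25×10^7 W

Q = 12500 kW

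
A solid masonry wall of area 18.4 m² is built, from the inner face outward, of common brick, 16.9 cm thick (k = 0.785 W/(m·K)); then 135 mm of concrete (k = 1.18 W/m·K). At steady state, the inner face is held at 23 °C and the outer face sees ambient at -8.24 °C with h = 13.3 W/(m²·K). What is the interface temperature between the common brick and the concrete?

Series thermal resistances, inner to outer:
  R_common brick = L/(kA) = 0.169/(0.785·18.4) = 0.01170 K/W
  R_concrete = L/(kA) = 0.135/(1.18·18.4) = 0.006218 K/W
  R_conv,out = 1/(hA) = 1/(13.3·18.4) = 0.004086 K/W
ΣR = 0.01170 + 0.006218 + 0.004086 = 0.02200 K/W
Q = ΔT/ΣR = (23 °C − -8.24 °C)/0.02200 = 1420 W
From the inner boundary to the common brick/concrete interface, ΣR_partial = 0.01170 K/W.
T_interface = T_in − Q·ΣR_partial = 23 °C − (1420)(0.01170) = 6.39 °C

T = 6.39 °C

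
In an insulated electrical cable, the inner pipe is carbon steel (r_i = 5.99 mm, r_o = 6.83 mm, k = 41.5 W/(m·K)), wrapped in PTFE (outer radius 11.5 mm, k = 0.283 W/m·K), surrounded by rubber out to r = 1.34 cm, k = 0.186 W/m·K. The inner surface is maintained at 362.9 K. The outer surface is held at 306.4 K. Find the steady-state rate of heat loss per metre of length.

Treat each layer as a resistance in series:
  R'_carbon steel = ln(0.00683/0.00599)/(2πk) = 0.1312/(2π·41.5) = 5.033×10^-4 m·K/W
  R'_PTFE = ln(0.0115/0.00683)/(2πk) = 0.5210/(2π·0.283) = 0.2930 m·K/W
  R'_rubber = ln(0.0134/0.0115)/(2πk) = 0.1529/(2π·0.186) = 0.1308 m·K/W
ΣR = 5.033×10^-4 + 0.2930 + 0.1308 = 0.4243 m·K/W
Q' = ΔT/ΣR = (362.9 K − 306.4 K)/0.4243 = 133 W/m

Q' = 133 W/m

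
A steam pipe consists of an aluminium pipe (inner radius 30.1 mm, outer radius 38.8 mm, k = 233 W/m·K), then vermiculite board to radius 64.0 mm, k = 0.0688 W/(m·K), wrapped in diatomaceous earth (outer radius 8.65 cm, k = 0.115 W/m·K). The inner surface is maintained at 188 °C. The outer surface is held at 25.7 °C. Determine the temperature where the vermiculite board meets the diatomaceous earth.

Series thermal resistances, inner to outer:
  R'_aluminium = ln(0.0388/0.0301)/(2πk) = 0.2539/(2π·233) = 1.734×10^-4 m·K/W
  R'_vermiculite board = ln(0.0640/0.0388)/(2πk) = 0.5005/(2π·0.0688) = 1.158 m·K/W
  R'_diatomaceous earth = ln(0.0865/0.0640)/(2πk) = 0.3013/(2π·0.115) = 0.4169 m·K/W
ΣR = 1.734×10^-4 + 1.158 + 0.4169 = 1.575 m·K/W
Q' = ΔT/ΣR = (188 °C − 25.7 °C)/1.575 = 103.0 W/m
From the inner boundary to the vermiculite board/diatomaceous earth interface, ΣR_partial = 1.158 m·K/W.
T_interface = T_in − Q'·ΣR_partial = 188 °C − (103.0)(1.158) = 68.7 °C

T = 68.7 °C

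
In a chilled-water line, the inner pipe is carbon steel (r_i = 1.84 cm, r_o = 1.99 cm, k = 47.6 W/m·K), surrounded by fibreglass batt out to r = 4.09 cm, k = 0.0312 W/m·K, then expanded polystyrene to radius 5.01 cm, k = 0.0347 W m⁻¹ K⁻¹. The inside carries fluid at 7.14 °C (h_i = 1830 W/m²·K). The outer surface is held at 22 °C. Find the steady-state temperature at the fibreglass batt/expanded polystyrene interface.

Series thermal resistances, inner to outer:
  R'_conv,in = 1/(2πr h) = 1/(2π·0.0184·1830) = 0.004727 m·K/W
  R'_carbon steel = ln(0.0199/0.0184)/(2πk) = 0.07837/(2π·47.6) = 2.620×10^-4 m·K/W
  R'_fibreglass batt = ln(0.0409/0.0199)/(2πk) = 0.7204/(2π·0.0312) = 3.675 m·K/W
  R'_expanded polystyrene = ln(0.0501/0.0409)/(2πk) = 0.2029/(2π·0.0347) = 0.9306 m·K/W
ΣR = 0.004727 + 2.620×10^-4 + 3.675 + 0.9306 = 4.611 m·K/W
Q' = ΔT/ΣR = (7.14 °C − 22 °C)/4.611 = -3.223 W/m
From the inner boundary to the fibreglass batt/expanded polystyrene interface, ΣR_partial = 3.680 m·K/W.
T_interface = T_in − Q'·ΣR_partial = 7.14 °C − (-3.223)(3.680) = 19.0 °C

T = 19.0 °C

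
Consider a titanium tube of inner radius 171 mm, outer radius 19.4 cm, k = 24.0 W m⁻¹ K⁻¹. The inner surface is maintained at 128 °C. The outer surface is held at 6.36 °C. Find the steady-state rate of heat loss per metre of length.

Q' = 2πk·ΔT/ln(r₂/r₁) = 2π × 24.0 × 121.64 / ln(0.194/0.171) = 1.45×10^5 W/m

Q' = 145 kW/m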